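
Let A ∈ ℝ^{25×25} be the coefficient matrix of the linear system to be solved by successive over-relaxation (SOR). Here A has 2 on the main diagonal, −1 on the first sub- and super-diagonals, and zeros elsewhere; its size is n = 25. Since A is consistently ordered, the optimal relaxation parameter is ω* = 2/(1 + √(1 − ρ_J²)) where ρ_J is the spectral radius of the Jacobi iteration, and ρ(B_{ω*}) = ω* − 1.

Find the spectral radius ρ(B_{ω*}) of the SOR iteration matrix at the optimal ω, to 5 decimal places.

ρ_J = max_k |cos(kπ/26)| = cos(π/26) = 0.99271
√(1−ρ_J²) = |sin(π/26)| = 0.120537
So ω* = 2/1.120537 = 1.78486 (Young).
and ρ(B_{ω*}) = 1.78486 − 1 = 0.78486.

ρ_SOR = 0.78486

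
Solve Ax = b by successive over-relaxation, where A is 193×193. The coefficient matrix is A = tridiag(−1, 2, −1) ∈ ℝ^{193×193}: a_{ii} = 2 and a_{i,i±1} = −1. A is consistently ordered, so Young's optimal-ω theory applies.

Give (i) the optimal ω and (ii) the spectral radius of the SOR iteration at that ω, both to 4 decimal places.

ρ_J = max_k |cos(kπ/194)| = cos(π/194) = 0.9999
√(1 − cos²(π/194)) = sin(π/194) ≈ 0.01619.
Young: ω* = 2/(1+√(1−ρ_J²)) = 2/(1+0.01619) = 2/1.01619 = 1.9681.
ρ(B_{ω*}) = ω*−1 = 0.9681

ω* = 1.9681, ρ_SOR = 0.9681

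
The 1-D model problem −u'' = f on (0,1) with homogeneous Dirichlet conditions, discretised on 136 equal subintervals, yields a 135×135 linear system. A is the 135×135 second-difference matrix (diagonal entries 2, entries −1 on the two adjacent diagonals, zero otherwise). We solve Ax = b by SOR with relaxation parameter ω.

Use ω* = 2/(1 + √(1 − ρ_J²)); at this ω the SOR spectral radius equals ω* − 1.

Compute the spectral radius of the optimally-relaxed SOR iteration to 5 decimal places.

spectrum of D⁻¹(L+U) = {cos(kπ/136) : 1≤k≤135}; ρ_J = cos(π/136) = 0.99973.
√(1−ρ_J²) simplifies to sin(π/136) = 0.023098.
ω* = 2/(1 + 0.023098) = 2/1.023098 = 1.95485.
ρ(B_{ω*}) = ω*−1 = 0.95485

ρ_SOR = 0.95485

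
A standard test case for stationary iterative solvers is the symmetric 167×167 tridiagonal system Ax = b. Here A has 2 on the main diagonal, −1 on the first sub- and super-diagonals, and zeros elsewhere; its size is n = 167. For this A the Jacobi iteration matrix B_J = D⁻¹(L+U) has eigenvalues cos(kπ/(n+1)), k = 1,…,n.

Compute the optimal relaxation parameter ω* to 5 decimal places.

spectrum of D⁻¹(L+U) = {cos(kπ/168) : 1≤k≤167}; ρ_J = cos(π/168) = 0.99983.
1 − cos²(π/168) = sin²(π/168) ⇒ √(1−ρ_J²) = sin(π/168) = 0.018699.
[ω*] 2 ÷ (1 + 0.018699) = 2 ÷ 1.018699 = 1.96329.
ρ(B_{ω*}) = ω*−1 = 0.96329

ω* = 1.96329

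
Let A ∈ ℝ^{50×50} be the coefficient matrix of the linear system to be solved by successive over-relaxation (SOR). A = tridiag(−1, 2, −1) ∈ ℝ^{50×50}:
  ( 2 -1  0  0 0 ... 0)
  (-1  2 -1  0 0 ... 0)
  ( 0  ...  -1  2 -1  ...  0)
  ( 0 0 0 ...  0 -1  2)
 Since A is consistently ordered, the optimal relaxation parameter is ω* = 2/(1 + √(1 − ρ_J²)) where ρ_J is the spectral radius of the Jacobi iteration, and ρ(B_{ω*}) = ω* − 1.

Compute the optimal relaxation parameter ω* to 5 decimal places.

n=50: λ(B_J) = 1 − λ(A)/2 = cos(kπ/51); k=1 gives ρ_J = 0.99810.
1 − cos²(π/51) = sin²(π/51) ⇒ √(1−ρ_J²) = sin(π/51) = 0.061561.
ω* = 2/(1+0.061561) = 1.88402
ρ(B_{ω*}) = ω*−1 = 0.88402

ω* = 1.88402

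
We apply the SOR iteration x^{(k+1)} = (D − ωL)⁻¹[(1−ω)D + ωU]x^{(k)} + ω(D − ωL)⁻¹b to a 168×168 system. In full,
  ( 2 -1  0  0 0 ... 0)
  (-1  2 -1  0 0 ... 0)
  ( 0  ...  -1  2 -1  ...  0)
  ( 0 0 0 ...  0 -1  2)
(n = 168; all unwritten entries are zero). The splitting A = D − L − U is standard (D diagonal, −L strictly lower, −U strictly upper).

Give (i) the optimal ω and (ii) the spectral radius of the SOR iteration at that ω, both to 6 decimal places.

With n=168, ρ(Jacobi) = cos(π/169) = 0.999827.
√(1 − cos²(π/169)) = sin(π/169) ≈ 0.0185882.
Then 2/(1+√(1−ρ_J²)) = 2/(1+0.0185882); ω* = 2/1.0185882 = 1.963502.
and ρ(B_{ω*}) = 1.963502 − 1 = 0.963502.

ω* = 1.963502, ρ_SOR = 0.963502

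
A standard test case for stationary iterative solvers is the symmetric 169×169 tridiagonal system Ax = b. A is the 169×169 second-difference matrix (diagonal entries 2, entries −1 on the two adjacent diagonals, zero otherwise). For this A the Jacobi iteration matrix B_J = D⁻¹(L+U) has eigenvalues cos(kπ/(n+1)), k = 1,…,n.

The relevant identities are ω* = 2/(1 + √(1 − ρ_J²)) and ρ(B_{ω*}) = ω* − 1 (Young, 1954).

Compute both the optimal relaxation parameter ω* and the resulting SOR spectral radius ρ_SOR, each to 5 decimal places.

½·tridiag(1,0,1) at n=169: λ_k = cos(kπ/170); max |λ| at k=1 ⇒ ρ_J = cos(π/170) ≈ 0.99983.
√(1−ρ_J²) simplifies to sin(π/170) = 0.018479.
Young: ω* = 2/(1+√(1−ρ_J²)) = 2/(1+0.018479) = 2/1.018479 = 1.96371.
At ω = 1.96371 every |λ(B_ω)| = ω−1, so ρ_SOR = 0.96371.

ω* = 1.96371, ρ_SOR = 0.96371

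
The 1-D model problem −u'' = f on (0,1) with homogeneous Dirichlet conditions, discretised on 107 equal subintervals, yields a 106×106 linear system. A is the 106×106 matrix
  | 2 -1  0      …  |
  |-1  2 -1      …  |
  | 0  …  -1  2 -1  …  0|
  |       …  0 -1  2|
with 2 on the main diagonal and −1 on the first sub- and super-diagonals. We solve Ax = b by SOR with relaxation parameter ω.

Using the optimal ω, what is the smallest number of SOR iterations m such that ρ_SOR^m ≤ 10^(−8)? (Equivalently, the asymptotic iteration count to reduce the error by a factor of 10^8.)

m = 314

B_J for the 106×106 system has eigenvalues cos(kπ/107); ρ_J = cos(π/107) = 0.9995690.
√(1 − cos²(π/107)) = sin(π/107) ≈ 0.0293565.
ω* = 2/(1+0.0293565) = 1.9429615
[ρ_SOR] ω* − 1 = 0.9429615.
ρ_SOR^m ≤ 10^(−8) ⇔ m ≥ 8·ln10/(−ln 0.9429615) = 18.4207/0.0587298 = 313.652; m = ⌈313.652⌉ = 314.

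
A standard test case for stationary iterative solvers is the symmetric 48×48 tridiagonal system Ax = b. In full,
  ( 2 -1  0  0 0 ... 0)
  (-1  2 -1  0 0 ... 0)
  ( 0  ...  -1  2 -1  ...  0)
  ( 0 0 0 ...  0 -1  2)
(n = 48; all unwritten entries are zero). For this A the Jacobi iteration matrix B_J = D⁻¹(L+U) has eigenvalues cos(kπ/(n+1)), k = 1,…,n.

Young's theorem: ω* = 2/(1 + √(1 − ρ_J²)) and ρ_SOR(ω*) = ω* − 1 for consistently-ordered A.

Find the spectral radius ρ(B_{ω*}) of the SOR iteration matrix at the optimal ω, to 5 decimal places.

B_J for the 48×48 system has eigenvalues cos(kπ/49); ρ_J = cos(π/49) = 0.99795.
√(1 − cos²(π/49)) = sin(π/49) ≈ 0.064070.
ω* = 2 / (1 + 0.064070) = 2 / 1.064070 ≈ 1.87958.
ρ_SOR = ω* − 1 ≈ 0.87958.

ρ_SOR = 0.87958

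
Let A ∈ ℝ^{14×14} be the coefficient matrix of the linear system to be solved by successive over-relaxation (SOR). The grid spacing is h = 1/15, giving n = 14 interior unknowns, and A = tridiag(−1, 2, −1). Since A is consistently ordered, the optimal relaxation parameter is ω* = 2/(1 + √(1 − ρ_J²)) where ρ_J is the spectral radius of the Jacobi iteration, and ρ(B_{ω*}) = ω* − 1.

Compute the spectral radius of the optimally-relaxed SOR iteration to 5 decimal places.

ρ_SOR = 0.65575

[ρ_J] n=14: ρ(B_J) = cos(π/(n+1)) = cos(π/15) = 0.97815.
√(1 − cos²(π/15)) = sin(π/15) ≈ 0.207912.
ω* = 2/(1+0.207912) = 1.65575
ρ(B_{ω*}) = ω*−1 = 0.65575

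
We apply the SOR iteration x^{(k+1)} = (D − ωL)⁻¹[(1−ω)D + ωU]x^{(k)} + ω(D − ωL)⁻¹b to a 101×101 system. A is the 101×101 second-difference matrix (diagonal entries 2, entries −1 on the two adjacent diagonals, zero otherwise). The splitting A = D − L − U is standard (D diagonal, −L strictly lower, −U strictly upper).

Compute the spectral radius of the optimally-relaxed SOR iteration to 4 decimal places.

ρ_SOR = 0.9402

ρ_J = max_k |cos(kπ/102)| = cos(π/102) = 0.9995
root = sin(π/102) = 0.03080  (since 1−cos² = sin²).
Young: ω* = 2/(1+√(1−ρ_J²)) = 2/(1+0.03080) = 2/1.03080 = 1.9402.
Hence ρ(B_{ω*}) = 1.9402 − 1 = 0.9402.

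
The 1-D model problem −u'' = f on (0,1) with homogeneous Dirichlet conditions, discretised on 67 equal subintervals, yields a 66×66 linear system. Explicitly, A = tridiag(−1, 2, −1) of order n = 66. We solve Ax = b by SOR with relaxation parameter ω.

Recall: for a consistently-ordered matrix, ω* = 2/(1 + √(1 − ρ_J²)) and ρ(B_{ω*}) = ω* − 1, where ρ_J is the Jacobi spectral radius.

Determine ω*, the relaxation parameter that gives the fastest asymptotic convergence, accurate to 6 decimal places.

ω* = 1.910453

[ρ_J] n=66: ρ(B_J) = cos(π/(n+1)) = cos(π/67) = 0.998901.
root = sin(π/67) = 0.0468723  (since 1−cos² = sin²).
Then 2/(1+√(1−ρ_J²)) = 2/(1+0.0468723); ω* = 2/1.0468723 = 1.910453.
ρ(B_{ω*}) = ω*−1 = 0.910453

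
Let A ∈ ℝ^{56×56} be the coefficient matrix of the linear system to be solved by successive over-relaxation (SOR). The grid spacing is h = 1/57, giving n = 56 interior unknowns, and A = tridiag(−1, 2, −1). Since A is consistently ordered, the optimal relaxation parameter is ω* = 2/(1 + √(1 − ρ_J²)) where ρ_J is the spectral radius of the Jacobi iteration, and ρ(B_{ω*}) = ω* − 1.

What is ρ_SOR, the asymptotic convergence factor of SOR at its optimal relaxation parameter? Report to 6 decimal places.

ρ_SOR = 0.895577

With n=56, ρ(Jacobi) = cos(π/57) = 0.998482.
root = sin(π/57) = 0.0550878  (since 1−cos² = sin²).
Then 2/(1+√(1−ρ_J²)) = 2/(1+0.0550878); ω* = 2/1.0550878 = 1.895577.
and ρ(B_{ω*}) = 1.895577 − 1 = 0.895577.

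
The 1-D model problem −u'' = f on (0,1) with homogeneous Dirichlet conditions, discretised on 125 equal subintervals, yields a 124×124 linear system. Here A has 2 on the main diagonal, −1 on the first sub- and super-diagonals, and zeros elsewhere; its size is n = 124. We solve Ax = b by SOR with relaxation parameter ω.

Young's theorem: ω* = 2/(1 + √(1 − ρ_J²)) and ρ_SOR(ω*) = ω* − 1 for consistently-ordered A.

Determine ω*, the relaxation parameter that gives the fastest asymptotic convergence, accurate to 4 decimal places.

[ρ_J] n=124: ρ(B_J) = cos(π/(n+1)) = cos(π/125) = 0.9997.
√(1−ρ_J²) = |sin(π/125)| = 0.02513
Then 2/(1+√(1−ρ_J²)) = 2/(1+0.02513); ω* = 2/1.02513 = 1.9510.
ρ_SOR = ω* − 1 = 1.9510 − 1 = 0.9510.

ω* = 1.9510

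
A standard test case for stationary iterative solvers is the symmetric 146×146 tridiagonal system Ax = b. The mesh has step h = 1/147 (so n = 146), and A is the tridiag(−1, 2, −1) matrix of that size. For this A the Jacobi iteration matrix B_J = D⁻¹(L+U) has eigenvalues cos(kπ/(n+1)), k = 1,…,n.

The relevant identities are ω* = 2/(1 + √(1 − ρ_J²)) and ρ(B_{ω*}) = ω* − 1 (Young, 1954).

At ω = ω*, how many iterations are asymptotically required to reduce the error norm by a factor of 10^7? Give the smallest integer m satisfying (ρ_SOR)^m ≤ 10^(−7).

m = 378

With n=146, ρ(Jacobi) = cos(π/147) = 0.9997716.
1 − cos²(π/147) = sin²(π/147) ⇒ √(1−ρ_J²) = sin(π/147) = 0.0213698.
[ω*] 2 ÷ (1 + 0.0213698) = 2 ÷ 1.0213698 = 1.9581546.
ρ_SOR = ω* − 1 = 1.9581546 − 1 = 0.9581546.
Need (0.9581546)^m ≤ 10^(−7): m ≥ 7·ln10/|ln 0.9581546| = 16.1181/0.0427461 = 377.066 ⇒ m = 378.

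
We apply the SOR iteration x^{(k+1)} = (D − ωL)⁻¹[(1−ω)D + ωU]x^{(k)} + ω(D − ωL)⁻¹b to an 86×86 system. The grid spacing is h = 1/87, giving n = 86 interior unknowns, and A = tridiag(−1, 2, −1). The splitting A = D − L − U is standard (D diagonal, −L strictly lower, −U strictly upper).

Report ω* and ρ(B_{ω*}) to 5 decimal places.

ω* = 1.93031, ρ_SOR = 0.93031

n=86: λ(B_J) = 1 − λ(A)/2 = cos(kπ/87); k=1 gives ρ_J = 0.99935.
√(1−ρ_J²) = |sin(π/87)| = 0.036102
Young: ω* = 2/(1+√(1−ρ_J²)) = 2/(1+0.036102) = 2/1.036102 = 1.93031.
ρ(B_{ω*}) = ω*−1 = 0.93031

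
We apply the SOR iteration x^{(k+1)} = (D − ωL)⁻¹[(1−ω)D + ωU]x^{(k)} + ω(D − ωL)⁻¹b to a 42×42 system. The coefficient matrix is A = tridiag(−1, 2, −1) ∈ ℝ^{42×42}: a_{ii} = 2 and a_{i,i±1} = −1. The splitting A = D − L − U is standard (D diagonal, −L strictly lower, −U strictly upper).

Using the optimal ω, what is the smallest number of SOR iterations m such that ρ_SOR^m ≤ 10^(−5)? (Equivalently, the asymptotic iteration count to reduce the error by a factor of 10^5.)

m = 79

[ρ_J] n=42: ρ(B_J) = cos(π/(n+1)) = cos(π/43) = 0.9973323.
root = sin(π/43) = 0.0729953  (since 1−cos² = sin²).
ω* = 2 / (1 + 0.0729953) = 2 / 1.0729953 ≈ 1.8639411.
ρ(B_{ω*}) = ω*−1 = 0.8639411
5·ln10 = 11.5129; −ln(0.8639411) = 0.146251; m = ⌈11.5129/0.146251⌉ = ⌈78.720⌉ = 79.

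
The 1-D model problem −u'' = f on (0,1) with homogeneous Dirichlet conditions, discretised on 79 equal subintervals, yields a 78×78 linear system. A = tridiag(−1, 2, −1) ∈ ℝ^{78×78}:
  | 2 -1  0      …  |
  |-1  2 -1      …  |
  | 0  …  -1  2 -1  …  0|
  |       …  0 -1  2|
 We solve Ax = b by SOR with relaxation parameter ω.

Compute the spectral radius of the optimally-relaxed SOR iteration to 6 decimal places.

n=78: λ(B_J) = 1 − λ(A)/2 = cos(kπ/79); k=1 gives ρ_J = 0.999209.
root = sin(π/79) = 0.0397565  (since 1−cos² = sin²).
[ω*] 2 ÷ (1 + 0.0397565) = 2 ÷ 1.0397565 = 1.923527.
ρ_SOR = ω* − 1 = 1.923527 − 1 = 0.923527.

ρ_SOR = 0.923527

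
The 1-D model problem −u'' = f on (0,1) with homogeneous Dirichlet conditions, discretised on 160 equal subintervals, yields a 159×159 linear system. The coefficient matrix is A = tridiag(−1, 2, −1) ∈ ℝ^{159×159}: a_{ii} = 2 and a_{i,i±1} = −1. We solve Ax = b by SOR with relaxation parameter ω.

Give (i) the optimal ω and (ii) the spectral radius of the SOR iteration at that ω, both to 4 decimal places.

ω* = 1.9615, ρ_SOR = 0.9615

½·tridiag(1,0,1) at n=159: λ_k = cos(kπ/160); max |λ| at k=1 ⇒ ρ_J = cos(π/160) ≈ 0.9998.
√(1−ρ_J²) simplifies to sin(π/160) = 0.01963.
Young: ω* = 2/(1+√(1−ρ_J²)) = 2/(1+0.01963) = 2/1.01963 = 1.9615.
and ρ(B_{ω*}) = 1.9615 − 1 = 0.9615.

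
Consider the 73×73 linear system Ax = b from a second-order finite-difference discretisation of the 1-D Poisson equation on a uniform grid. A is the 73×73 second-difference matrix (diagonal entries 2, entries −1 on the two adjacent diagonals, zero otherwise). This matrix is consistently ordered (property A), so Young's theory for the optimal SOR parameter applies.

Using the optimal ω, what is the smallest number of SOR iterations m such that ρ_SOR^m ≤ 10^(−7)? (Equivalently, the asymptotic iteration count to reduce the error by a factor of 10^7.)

m = 190

n=73: λ(B_J) = 1 − λ(A)/2 = cos(kπ/74); k=1 gives ρ_J = 0.9990990.
root = sin(π/74) = 0.0424412  (since 1−cos² = sin²).
ω* = 2 / (1 + 0.0424412) = 2 / 1.0424412 ≈ 1.9185734.
ρ(B_{ω*}) = ω*−1 = 0.9185734
For 7 digits: m = 7·ln10 / (−ln 0.9185734) = 16.1181/0.0849335 = 189.773; round up → m = 190.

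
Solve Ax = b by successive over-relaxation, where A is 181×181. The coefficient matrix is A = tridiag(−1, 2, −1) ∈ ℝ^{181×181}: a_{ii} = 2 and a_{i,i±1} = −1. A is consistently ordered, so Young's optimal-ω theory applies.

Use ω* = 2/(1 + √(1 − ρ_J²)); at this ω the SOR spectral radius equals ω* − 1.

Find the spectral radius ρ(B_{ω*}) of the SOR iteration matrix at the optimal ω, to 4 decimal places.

ρ_SOR = 0.9661

ρ_J = max_k |cos(kπ/182)| = cos(π/182) = 0.9999
√(1 − cos²(π/182)) = sin(π/182) ≈ 0.01726.
[ω*] 2 ÷ (1 + 0.01726) = 2 ÷ 1.01726 = 1.9661.
[ρ_SOR] ω* − 1 = 0.9661.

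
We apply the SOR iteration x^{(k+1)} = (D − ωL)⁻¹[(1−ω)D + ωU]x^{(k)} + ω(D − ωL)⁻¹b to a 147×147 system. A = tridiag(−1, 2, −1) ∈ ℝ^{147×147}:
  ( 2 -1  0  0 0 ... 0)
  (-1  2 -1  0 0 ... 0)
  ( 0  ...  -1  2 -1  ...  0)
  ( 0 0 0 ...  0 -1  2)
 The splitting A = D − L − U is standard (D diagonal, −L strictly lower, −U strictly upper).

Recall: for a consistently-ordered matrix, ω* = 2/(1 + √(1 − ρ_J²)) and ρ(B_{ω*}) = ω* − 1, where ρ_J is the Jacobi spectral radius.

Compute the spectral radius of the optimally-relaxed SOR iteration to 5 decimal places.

spectrum of D⁻¹(L+U) = {cos(kπ/148) : 1≤k≤147}; ρ_J = cos(π/148) = 0.99977.
root = sin(π/148) = 0.021225  (since 1−cos² = sin²).
[ω*] 2 ÷ (1 + 0.021225) = 2 ÷ 1.021225 = 1.95843.
Hence ρ(B_{ω*}) = 1.95843 − 1 = 0.95843.

ρ_SOR = 0.95843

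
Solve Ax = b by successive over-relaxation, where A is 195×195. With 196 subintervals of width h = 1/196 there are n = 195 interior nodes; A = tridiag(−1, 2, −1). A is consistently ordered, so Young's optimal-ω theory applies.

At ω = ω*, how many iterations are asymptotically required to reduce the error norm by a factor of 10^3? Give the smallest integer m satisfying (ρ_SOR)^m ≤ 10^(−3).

spectrum of D⁻¹(L+U) = {cos(kπ/196) : 1≤k≤195}; ρ_J = cos(π/196) = 0.9998715.
√(1−ρ_J²) simplifies to sin(π/196) = 0.0160278.
ω* = 2/(1+0.0160278) = 1.9684501
Hence ρ(B_{ω*}) = 1.9684501 − 1 = 0.9684501.
ρ_SOR^m ≤ 10^(−3) ⇔ m ≥ 3·ln10/(−ln 0.9684501) = 6.90776/0.0320583 = 215.475; m = ⌈215.475⌉ = 216.

m = 216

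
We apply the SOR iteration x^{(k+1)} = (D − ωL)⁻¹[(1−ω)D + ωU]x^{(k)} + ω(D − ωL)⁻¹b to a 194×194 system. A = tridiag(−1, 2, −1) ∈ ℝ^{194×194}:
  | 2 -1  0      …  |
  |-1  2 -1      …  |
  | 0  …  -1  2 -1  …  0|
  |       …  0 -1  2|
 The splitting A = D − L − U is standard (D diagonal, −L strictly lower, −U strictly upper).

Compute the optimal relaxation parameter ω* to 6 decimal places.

n=194: λ(B_J) = 1 − λ(A)/2 = cos(kπ/195); k=1 gives ρ_J = 0.999870.
1 − cos²(π/195) = sin²(π/195) ⇒ √(1−ρ_J²) = sin(π/195) = 0.0161100.
ω* = 2/(1 + 0.0161100) = 2/1.0161100 = 1.968291.
[ρ_SOR] ω* − 1 = 0.968291.

ω* = 1.968291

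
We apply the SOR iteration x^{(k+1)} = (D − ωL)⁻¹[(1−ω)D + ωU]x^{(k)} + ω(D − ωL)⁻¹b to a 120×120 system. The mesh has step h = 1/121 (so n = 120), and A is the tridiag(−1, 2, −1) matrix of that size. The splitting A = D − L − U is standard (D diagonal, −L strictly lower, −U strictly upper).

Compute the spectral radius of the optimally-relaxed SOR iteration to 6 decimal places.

With n=120, ρ(Jacobi) = cos(π/121) = 0.999663.
√(1−ρ_J²) simplifies to sin(π/121) = 0.0259607.
So ω* = 2/1.0259607 = 1.949392 (Young).
At ω = 1.949392 every |λ(B_ω)| = ω−1, so ρ_SOR = 0.949392.

ρ_SOR = 0.949392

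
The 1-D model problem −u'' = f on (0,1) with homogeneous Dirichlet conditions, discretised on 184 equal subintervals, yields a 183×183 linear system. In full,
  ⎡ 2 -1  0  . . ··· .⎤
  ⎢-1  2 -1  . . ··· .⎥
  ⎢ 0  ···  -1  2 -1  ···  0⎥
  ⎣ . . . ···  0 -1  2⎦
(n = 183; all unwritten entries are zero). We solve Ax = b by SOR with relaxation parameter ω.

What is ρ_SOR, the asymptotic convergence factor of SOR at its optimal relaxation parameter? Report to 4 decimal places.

spectrum of D⁻¹(L+U) = {cos(kπ/184) : 1≤k≤183}; ρ_J = cos(π/184) = 0.9999.
√(1 − cos²(π/184)) = sin(π/184) ≈ 0.01707.
Then 2/(1+√(1−ρ_J²)) = 2/(1+0.01707); ω* = 2/1.01707 = 1.9664.
At ω = 1.9664 every |λ(B_ω)| = ω−1, so ρ_SOR = 0.9664.

ρ_SOR = 0.9664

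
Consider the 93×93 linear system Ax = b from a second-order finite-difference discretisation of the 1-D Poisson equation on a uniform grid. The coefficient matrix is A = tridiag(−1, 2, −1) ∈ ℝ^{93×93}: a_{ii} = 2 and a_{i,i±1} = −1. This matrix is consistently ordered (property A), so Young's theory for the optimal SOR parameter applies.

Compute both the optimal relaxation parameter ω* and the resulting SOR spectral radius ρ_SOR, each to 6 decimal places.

ω* = 1.935331, ρ_SOR = 0.935331

B_J for the 93×93 system has eigenvalues cos(kπ/94); ρ_J = cos(π/94) = 0.999442.
root = sin(π/94) = 0.0334150  (since 1−cos² = sin²).
Young: ω* = 2/(1+√(1−ρ_J²)) = 2/(1+0.0334150) = 2/1.0334150 = 1.935331.
At ω = 1.935331 every |λ(B_ω)| = ω−1, so ρ_SOR = 0.935331.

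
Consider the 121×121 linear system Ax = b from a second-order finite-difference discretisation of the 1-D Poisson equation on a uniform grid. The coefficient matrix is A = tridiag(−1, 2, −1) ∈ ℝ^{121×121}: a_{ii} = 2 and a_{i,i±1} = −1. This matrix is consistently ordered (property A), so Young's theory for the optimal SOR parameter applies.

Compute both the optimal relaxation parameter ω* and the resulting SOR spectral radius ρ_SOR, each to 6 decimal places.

B_J for the 121×121 system has eigenvalues cos(kπ/122); ρ_J = cos(π/122) = 0.999668.
√(1−ρ_J²) = |sin(π/122)| = 0.0257479
Young: ω* = 2/(1+√(1−ρ_J²)) = 2/(1+0.0257479) = 2/1.0257479 = 1.949797.
ρ(B_{ω*}) = ω*−1 = 0.949797

ω* = 1.949797, ρ_SOR = 0.949797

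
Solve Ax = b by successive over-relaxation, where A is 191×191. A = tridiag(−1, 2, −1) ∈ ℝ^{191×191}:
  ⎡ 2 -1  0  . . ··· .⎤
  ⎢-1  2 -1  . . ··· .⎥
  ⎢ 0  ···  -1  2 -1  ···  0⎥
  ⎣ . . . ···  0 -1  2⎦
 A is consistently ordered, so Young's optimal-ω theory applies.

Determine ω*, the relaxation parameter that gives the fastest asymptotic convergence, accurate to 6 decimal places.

ω* = 1.967803

spectrum of D⁻¹(L+U) = {cos(kπ/192) : 1≤k≤191}; ρ_J = cos(π/192) = 0.999866.
1 − cos²(π/192) = sin²(π/192) ⇒ √(1−ρ_J²) = sin(π/192) = 0.0163617.
ω* = 2 / (1 + 0.0163617) = 2 / 1.0163617 ≈ 1.967803.
ρ_SOR = ω* − 1 ≈ 0.967803.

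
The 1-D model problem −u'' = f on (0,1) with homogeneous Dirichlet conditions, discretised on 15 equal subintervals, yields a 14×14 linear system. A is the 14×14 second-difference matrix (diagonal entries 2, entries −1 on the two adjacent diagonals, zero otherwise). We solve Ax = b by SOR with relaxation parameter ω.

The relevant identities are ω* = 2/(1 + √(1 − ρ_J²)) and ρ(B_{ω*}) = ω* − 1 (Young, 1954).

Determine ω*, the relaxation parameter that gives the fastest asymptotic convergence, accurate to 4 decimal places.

ω* = 1.6558

½·tridiag(1,0,1) at n=14: λ_k = cos(kπ/15); max |λ| at k=1 ⇒ ρ_J = cos(π/15) ≈ 0.9781.
√(1−ρ_J²) = |sin(π/15)| = 0.20791
[ω*] 2 ÷ (1 + 0.20791) = 2 ÷ 1.20791 = 1.6558.
[ρ_SOR] ω* − 1 = 0.6558.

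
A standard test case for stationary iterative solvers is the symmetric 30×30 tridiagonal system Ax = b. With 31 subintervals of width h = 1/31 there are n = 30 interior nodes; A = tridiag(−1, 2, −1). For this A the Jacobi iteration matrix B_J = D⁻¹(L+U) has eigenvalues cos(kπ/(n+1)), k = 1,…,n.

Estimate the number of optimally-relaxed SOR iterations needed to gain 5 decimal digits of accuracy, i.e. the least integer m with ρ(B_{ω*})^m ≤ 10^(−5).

[ρ_J] n=30: ρ(B_J) = cos(π/(n+1)) = cos(π/31) = 0.9948693.
√(1 − cos²(π/31)) = sin(π/31) ≈ 0.1011683.
Young: ω* = 2/(1+√(1−ρ_J²)) = 2/(1+0.1011683) = 2/1.1011683 = 1.8162528.
ρ_SOR = ω* − 1 ≈ 0.8162528.
For 5 digits: m = 5·ln10 / (−ln 0.8162528) = 11.5129/0.203031 = 56.705; round up → m = 57.

m = 57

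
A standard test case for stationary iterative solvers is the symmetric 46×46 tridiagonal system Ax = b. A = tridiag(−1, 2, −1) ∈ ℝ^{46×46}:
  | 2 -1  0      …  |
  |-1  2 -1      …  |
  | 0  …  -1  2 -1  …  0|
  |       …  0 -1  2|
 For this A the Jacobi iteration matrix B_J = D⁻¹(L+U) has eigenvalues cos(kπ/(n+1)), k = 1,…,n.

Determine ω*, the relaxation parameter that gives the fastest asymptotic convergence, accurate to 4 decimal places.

ω* = 1.8748

½·tridiag(1,0,1) at n=46: λ_k = cos(kπ/47); max |λ| at k=1 ⇒ ρ_J = cos(π/47) ≈ 0.9978.
root = sin(π/47) = 0.06679  (since 1−cos² = sin²).
Young: ω* = 2/(1+√(1−ρ_J²)) = 2/(1+0.06679) = 2/1.06679 = 1.8748.
and ρ(B_{ω*}) = 1.8748 − 1 = 0.8748.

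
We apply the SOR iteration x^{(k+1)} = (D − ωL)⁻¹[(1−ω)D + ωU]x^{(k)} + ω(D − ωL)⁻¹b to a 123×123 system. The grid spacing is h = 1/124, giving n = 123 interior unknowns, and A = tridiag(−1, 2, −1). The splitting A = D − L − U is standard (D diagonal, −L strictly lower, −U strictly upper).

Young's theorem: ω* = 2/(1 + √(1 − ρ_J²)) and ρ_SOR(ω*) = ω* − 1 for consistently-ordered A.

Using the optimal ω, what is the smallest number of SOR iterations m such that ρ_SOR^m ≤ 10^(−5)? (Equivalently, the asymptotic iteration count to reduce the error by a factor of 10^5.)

m = 228

[ρ_J] n=123: ρ(B_J) = cos(π/(n+1)) = cos(π/124) = 0.9996791.
√(1−ρ_J²) simplifies to sin(π/124) = 0.0253327.
So ω* = 2/1.0253327 = 1.9505864 (Young).
[ρ_SOR] ω* − 1 = 0.9505864.
(0.9505864)^m ≤ 10^{−5}  ⇒  m·ln(0.9505864) ≤ −5·ln10  ⇒  m ≥ 227.186  ⇒  m = 228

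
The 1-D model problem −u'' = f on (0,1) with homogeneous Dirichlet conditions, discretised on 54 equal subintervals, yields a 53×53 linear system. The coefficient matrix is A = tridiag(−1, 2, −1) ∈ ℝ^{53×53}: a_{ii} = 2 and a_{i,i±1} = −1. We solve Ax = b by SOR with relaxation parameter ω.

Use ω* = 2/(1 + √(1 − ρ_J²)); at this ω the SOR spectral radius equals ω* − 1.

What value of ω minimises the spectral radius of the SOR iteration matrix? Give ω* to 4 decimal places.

n=53: λ(B_J) = 1 − λ(A)/2 = cos(kπ/54); k=1 gives ρ_J = 0.9983.
root = sin(π/54) = 0.05814  (since 1−cos² = sin²).
ω* = 2 / (1 + 0.05814) = 2 / 1.05814 ≈ 1.8901.
ρ_SOR = ω* − 1 = 1.8901 − 1 = 0.8901.

ω* = 1.8901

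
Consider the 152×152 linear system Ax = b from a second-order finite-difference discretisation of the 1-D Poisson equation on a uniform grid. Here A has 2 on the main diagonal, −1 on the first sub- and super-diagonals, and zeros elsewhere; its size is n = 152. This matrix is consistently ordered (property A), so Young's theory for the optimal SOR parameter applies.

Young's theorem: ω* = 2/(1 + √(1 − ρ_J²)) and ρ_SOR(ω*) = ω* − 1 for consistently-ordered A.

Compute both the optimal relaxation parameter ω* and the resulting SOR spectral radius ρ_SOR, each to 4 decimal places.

ω* = 1.9598, ρ_SOR = 0.9598

n=152: λ(B_J) = 1 − λ(A)/2 = cos(kπ/153); k=1 gives ρ_J = 0.9998.
√(1−ρ_J²) = |sin(π/153)| = 0.02053
[ω*] 2 ÷ (1 + 0.02053) = 2 ÷ 1.02053 = 1.9598.
At ω = 1.9598 every |λ(B_ω)| = ω−1, so ρ_SOR = 0.9598.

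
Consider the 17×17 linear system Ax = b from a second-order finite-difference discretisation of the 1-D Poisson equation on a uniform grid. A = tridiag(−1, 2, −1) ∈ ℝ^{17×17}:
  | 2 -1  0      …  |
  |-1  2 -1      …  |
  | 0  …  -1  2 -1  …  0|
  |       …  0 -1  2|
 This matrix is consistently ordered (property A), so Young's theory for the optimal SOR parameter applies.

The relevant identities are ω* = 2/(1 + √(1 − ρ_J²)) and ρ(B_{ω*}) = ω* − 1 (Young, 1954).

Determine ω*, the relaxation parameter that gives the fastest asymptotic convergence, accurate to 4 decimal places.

ω* = 1.7041

½·tridiag(1,0,1) at n=17: λ_k = cos(kπ/18); max |λ| at k=1 ⇒ ρ_J = cos(π/18) ≈ 0.9848.
√(1 − cos²(π/18)) = sin(π/18) ≈ 0.17365.
ω* = 2/(1+0.17365) = 1.7041
Hence ρ(B_{ω*}) = 1.7041 − 1 = 0.7041.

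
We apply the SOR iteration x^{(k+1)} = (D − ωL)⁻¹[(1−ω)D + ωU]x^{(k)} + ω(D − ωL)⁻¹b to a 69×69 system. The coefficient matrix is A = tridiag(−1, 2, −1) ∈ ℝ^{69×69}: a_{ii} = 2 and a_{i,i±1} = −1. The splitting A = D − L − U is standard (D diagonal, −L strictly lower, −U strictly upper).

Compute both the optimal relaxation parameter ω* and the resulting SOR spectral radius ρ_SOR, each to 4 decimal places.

B_J for the 69×69 system has eigenvalues cos(kπ/70); ρ_J = cos(π/70) = 0.9990.
root = sin(π/70) = 0.04486  (since 1−cos² = sin²).
ω* = 2 / (1 + 0.04486) = 2 / 1.04486 ≈ 1.9141.
ρ_SOR = ω* − 1 ≈ 0.9141.

ω* = 1.9141, ρ_SOR = 0.9141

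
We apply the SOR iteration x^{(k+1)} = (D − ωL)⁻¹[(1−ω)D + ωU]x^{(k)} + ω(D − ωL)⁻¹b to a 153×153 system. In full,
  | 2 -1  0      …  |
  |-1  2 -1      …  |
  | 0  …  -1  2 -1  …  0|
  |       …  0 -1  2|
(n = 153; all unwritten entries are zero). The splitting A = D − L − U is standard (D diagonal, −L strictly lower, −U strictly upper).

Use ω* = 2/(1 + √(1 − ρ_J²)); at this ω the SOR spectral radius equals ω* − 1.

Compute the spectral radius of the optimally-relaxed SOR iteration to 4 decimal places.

ρ_SOR = 0.9600

[ρ_J] n=153: ρ(B_J) = cos(π/(n+1)) = cos(π/154) = 0.9998.
√(1 − cos²(π/154)) = sin(π/154) ≈ 0.02040.
ω* = 2/(1 + 0.02040) = 2/1.02040 = 1.9600.
ρ(B_{ω*}) = ω*−1 = 0.9600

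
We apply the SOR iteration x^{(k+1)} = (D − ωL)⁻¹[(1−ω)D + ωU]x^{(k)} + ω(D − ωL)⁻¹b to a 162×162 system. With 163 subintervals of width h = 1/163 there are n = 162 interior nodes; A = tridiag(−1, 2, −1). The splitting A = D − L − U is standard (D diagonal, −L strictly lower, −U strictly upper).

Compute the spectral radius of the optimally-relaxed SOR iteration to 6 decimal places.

½·tridiag(1,0,1) at n=162: λ_k = cos(kπ/163); max |λ| at k=1 ⇒ ρ_J = cos(π/163) ≈ 0.999814.
1 − cos²(π/163) = sin²(π/163) ⇒ √(1−ρ_J²) = sin(π/163) = 0.0192724.
Then 2/(1+√(1−ρ_J²)) = 2/(1+0.0192724); ω* = 2/1.0192724 = 1.962184.
and ρ(B_{ω*}) = 1.962184 − 1 = 0.962184.

ρ_SOR = 0.962184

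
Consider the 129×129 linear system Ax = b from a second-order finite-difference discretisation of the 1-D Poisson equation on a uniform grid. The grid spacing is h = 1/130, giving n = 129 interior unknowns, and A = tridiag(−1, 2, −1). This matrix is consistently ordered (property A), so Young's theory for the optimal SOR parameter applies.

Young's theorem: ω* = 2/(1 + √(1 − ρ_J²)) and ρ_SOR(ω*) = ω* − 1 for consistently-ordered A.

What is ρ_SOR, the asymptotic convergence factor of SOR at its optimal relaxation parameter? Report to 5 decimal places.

n=129: λ(B_J) = 1 − λ(A)/2 = cos(kπ/130); k=1 gives ρ_J = 0.99971.
√(1−ρ_J²) = |sin(π/130)| = 0.024164
ω* = 2 / (1 + 0.024164) = 2 / 1.024164 ≈ 1.95281.
ρ_SOR = ω* − 1 = 1.95281 − 1 = 0.95281.

ρ_SOR = 0.95281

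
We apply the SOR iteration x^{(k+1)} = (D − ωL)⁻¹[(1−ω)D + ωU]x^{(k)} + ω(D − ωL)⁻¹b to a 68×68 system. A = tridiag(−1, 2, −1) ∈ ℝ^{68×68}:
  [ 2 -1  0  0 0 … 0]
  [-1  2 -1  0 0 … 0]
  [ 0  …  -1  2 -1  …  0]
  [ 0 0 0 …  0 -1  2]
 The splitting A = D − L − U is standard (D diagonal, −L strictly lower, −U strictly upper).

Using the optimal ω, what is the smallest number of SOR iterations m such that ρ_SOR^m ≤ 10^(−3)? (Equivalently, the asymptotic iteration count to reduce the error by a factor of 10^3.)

n=68: λ(B_J) = 1 − λ(A)/2 = cos(kπ/69); k=1 gives ρ_J = 0.9989637.
√(1 − cos²(π/69)) = sin(π/69) ≈ 0.0455146.
[ω*] 2 ÷ (1 + 0.0455146) = 2 ÷ 1.0455146 = 1.9129336.
[ρ_SOR] ω* − 1 = 0.9129336.
For 3 digits: m = 3·ln10 / (−ln 0.9129336) = 6.90776/0.0910921 = 75.833; round up → m = 76.

m = 76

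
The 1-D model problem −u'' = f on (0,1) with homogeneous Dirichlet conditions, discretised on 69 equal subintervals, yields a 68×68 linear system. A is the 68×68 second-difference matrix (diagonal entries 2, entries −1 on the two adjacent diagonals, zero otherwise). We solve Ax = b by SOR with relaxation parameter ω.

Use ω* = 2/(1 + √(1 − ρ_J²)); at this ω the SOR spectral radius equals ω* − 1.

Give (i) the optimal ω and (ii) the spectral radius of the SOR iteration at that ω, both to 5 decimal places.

ω* = 1.91293, ρ_SOR = 0.91293

With n=68, ρ(Jacobi) = cos(π/69) = 0.99896.
root = sin(π/69) = 0.045515  (since 1−cos² = sin²).
So ω* = 2/1.045515 = 1.91293 (Young).
[ρ_SOR] ω* − 1 = 0.91293.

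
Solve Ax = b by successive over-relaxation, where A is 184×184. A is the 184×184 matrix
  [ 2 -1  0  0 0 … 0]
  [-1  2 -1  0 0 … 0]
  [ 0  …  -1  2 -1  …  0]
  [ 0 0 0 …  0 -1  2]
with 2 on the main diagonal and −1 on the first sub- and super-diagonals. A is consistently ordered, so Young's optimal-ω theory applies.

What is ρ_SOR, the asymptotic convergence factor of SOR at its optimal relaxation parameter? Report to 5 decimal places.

n=184: λ(B_J) = 1 − λ(A)/2 = cos(kπ/185); k=1 gives ρ_J = 0.99986.
√(1−ρ_J²) = |sin(π/185)| = 0.016981
ω* = 2 / (1 + 0.016981) = 2 / 1.016981 ≈ 1.96661.
[ρ_SOR] ω* − 1 = 0.96661.

ρ_SOR = 0.96661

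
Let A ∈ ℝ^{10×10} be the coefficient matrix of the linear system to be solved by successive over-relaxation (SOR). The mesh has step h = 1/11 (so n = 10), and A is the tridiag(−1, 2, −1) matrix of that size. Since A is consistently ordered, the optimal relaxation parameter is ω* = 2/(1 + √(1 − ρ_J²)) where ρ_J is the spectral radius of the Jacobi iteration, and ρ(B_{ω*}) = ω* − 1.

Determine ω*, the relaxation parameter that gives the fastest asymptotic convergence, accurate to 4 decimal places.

spectrum of D⁻¹(L+U) = {cos(kπ/11) : 1≤k≤10}; ρ_J = cos(π/11) = 0.9595.
√(1 − cos²(π/11)) = sin(π/11) ≈ 0.28173.
[ω*] 2 ÷ (1 + 0.28173) = 2 ÷ 1.28173 = 1.5604.
ρ_SOR = ω* − 1 = 1.5604 − 1 = 0.5604.

ω* = 1.5604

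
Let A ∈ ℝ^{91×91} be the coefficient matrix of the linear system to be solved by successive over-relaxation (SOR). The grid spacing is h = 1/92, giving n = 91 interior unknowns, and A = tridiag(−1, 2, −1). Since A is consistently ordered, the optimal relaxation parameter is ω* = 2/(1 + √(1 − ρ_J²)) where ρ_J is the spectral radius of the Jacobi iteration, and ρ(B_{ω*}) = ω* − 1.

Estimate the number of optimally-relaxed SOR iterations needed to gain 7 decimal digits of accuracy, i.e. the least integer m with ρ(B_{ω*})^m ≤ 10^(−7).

B_J for the 91×91 system has eigenvalues cos(kπ/92); ρ_J = cos(π/92) = 0.9994170.
√(1−ρ_J²) simplifies to sin(π/92) = 0.0341411.
ω* = 2/(1 + 0.0341411) = 2/1.0341411 = 1.9339721.
ρ(B_{ω*}) = ω*−1 = 0.9339721
(0.9339721)^m ≤ 10^{−7}  ⇒  m·ln(0.9339721) ≤ −7·ln10  ⇒  m ≥ 235.960  ⇒  m = 236

m = 236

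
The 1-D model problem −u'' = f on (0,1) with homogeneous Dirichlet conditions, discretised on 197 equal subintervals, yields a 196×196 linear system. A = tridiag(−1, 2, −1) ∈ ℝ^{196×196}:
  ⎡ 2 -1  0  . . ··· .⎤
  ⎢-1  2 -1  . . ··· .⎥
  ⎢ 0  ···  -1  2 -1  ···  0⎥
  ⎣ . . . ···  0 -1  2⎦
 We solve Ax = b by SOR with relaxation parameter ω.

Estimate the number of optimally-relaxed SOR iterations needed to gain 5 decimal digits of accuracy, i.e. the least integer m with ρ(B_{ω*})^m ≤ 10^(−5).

[ρ_J] n=196: ρ(B_J) = cos(π/(n+1)) = cos(π/197) = 0.9998728.
1 − cos²(π/197) = sin²(π/197) ⇒ √(1−ρ_J²) = sin(π/197) = 0.0159465.
ω* = 2 / (1 + 0.0159465) = 2 / 1.0159465 ≈ 1.9686076.
Hence ρ(B_{ω*}) = 1.9686076 − 1 = 0.9686076.
5·ln10 = 11.5129; −ln(0.9686076) = 0.0318957; m = ⌈11.5129/0.0318957⌉ = ⌈360.955⌉ = 361.

m = 361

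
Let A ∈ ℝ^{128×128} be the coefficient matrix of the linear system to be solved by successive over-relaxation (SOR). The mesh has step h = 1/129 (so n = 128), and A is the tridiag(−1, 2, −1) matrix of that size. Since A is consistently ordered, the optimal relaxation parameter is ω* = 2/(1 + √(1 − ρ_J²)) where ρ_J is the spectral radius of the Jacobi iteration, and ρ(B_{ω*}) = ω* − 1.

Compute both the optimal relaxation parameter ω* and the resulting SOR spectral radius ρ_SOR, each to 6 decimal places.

n=128: λ(B_J) = 1 − λ(A)/2 = cos(kπ/129); k=1 gives ρ_J = 0.999703.
1 − cos²(π/129) = sin²(π/129) ⇒ √(1−ρ_J²) = sin(π/129) = 0.0243510.
Young: ω* = 2/(1+√(1−ρ_J²)) = 2/(1+0.0243510) = 2/1.0243510 = 1.952456.
Hence ρ(B_{ω*}) = 1.952456 − 1 = 0.952456.

ω* = 1.952456, ρ_SOR = 0.952456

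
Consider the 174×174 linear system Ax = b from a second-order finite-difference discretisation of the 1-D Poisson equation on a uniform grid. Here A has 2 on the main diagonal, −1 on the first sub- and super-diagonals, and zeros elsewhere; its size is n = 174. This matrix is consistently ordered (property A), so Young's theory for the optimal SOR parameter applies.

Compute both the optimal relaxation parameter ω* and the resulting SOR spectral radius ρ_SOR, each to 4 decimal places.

[ρ_J] n=174: ρ(B_J) = cos(π/(n+1)) = cos(π/175) = 0.9998.
√(1 − cos²(π/175)) = sin(π/175) ≈ 0.01795.
ω* = 2/(1+0.01795) = 1.9647
At ω = 1.9647 every |λ(B_ω)| = ω−1, so ρ_SOR = 0.9647.

ω* = 1.9647, ρ_SOR = 0.9647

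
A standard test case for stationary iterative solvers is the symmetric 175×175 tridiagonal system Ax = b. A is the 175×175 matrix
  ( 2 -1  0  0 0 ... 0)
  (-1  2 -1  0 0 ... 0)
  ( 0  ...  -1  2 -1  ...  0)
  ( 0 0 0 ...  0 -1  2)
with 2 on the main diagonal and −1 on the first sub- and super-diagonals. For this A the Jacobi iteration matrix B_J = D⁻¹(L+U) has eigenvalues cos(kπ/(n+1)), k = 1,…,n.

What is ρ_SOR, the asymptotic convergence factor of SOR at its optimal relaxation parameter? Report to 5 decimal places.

ρ_SOR = 0.96493

n=175: λ(B_J) = 1 − λ(A)/2 = cos(kπ/176); k=1 gives ρ_J = 0.99984.
root = sin(π/176) = 0.017849  (since 1−cos² = sin²).
Young: ω* = 2/(1+√(1−ρ_J²)) = 2/(1+0.017849) = 2/1.017849 = 1.96493.
At ω = 1.96493 every |λ(B_ω)| = ω−1, so ρ_SOR = 0.96493.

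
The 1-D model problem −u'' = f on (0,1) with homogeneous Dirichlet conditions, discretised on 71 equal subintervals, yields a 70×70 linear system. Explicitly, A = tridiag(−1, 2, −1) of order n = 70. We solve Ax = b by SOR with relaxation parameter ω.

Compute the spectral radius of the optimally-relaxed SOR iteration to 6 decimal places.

With n=70, ρ(Jacobi) = cos(π/71) = 0.999021.
1 − cos²(π/71) = sin²(π/71) ⇒ √(1−ρ_J²) = sin(π/71) = 0.0442333.
[ω*] 2 ÷ (1 + 0.0442333) = 2 ÷ 1.0442333 = 1.915281.
ρ(B_{ω*}) = ω*−1 = 0.915281

ρ_SOR = 0.915281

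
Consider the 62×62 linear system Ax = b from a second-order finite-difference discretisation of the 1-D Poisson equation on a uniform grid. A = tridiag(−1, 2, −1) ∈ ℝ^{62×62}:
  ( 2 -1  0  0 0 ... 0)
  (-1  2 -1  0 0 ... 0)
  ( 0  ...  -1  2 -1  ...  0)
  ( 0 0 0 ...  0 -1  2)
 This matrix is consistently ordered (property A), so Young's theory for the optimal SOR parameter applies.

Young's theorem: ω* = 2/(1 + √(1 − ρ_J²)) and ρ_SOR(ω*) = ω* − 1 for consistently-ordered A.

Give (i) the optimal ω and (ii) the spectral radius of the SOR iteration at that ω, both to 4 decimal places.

[ρ_J] n=62: ρ(B_J) = cos(π/(n+1)) = cos(π/63) = 0.9988.
root = sin(π/63) = 0.04985  (since 1−cos² = sin²).
ω* = 2 / (1 + 0.04985) = 2 / 1.04985 ≈ 1.9050.
ρ_SOR = ω* − 1 ≈ 0.9050.

ω* = 1.9050, ρ_SOR = 0.9050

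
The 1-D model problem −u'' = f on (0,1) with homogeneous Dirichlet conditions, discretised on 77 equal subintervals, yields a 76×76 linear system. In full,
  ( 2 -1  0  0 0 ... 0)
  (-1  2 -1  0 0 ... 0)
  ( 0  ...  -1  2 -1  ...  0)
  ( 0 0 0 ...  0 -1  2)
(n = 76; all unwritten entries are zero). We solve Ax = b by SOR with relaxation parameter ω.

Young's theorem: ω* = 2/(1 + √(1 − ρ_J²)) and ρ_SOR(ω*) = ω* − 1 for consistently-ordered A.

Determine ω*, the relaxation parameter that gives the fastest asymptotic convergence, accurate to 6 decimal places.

ω* = 1.921620

[ρ_J] n=76: ρ(B_J) = cos(π/(n+1)) = cos(π/77) = 0.999168.
√(1 − cos²(π/77)) = sin(π/77) ≈ 0.0407886.
Young: ω* = 2/(1+√(1−ρ_J²)) = 2/(1+0.0407886) = 2/1.0407886 = 1.921620.
ρ_SOR = ω* − 1 = 1.921620 − 1 = 0.921620.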